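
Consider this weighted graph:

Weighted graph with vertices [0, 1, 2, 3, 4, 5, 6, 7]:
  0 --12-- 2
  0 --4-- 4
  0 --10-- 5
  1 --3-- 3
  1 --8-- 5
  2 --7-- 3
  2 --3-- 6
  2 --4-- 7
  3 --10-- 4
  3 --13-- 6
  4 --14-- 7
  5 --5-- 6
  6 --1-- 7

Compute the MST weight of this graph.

Applying Kruskal's algorithm (sort edges by weight, add if no cycle):
  Add (6,7) w=1
  Add (1,3) w=3
  Add (2,6) w=3
  Add (0,4) w=4
  Skip (2,7) w=4 (creates cycle)
  Add (5,6) w=5
  Add (2,3) w=7
  Skip (1,5) w=8 (creates cycle)
  Add (0,5) w=10
  Skip (3,4) w=10 (creates cycle)
  Skip (0,2) w=12 (creates cycle)
  Skip (3,6) w=13 (creates cycle)
  Skip (4,7) w=14 (creates cycle)
MST weight = 33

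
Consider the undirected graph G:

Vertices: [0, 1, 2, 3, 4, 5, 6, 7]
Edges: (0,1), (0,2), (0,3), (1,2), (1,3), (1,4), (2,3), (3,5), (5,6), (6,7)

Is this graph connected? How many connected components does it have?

Checking connectivity: the graph has 1 connected component(s).
All vertices are reachable from each other. The graph IS connected.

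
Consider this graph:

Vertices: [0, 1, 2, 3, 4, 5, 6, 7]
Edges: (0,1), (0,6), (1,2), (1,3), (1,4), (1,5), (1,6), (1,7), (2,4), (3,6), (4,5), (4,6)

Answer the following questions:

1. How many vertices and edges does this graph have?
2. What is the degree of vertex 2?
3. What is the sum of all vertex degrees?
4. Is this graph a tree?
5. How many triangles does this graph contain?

Count: 8 vertices, 12 edges.
Vertex 2 has neighbors [1, 4], degree = 2.
Handshaking lemma: 2 * 12 = 24.
A tree on 8 vertices has 7 edges. This graph has 12 edges (5 extra). Not a tree.
Number of triangles = 5.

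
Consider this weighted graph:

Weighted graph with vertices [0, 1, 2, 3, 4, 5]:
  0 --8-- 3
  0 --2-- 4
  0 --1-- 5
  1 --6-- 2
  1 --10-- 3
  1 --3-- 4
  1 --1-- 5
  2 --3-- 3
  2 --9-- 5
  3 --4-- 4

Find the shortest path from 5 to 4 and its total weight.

Using Dijkstra's algorithm from vertex 5:
Shortest path: 5 -> 0 -> 4
Total weight: 1 + 2 = 3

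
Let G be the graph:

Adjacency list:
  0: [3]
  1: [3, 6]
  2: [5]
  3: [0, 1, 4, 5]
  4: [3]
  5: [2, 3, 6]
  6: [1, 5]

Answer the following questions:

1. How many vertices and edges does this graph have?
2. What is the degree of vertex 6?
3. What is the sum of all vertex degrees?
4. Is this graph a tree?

Count: 7 vertices, 7 edges.
Vertex 6 has neighbors [1, 5], degree = 2.
Handshaking lemma: 2 * 7 = 14.
A tree on 7 vertices has 6 edges. This graph has 7 edges (1 extra). Not a tree.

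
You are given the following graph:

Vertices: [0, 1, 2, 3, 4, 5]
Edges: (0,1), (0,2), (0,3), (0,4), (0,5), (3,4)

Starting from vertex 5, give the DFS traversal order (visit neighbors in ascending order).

DFS from vertex 5 (neighbors processed in ascending order):
Visit order: 5, 0, 1, 2, 3, 4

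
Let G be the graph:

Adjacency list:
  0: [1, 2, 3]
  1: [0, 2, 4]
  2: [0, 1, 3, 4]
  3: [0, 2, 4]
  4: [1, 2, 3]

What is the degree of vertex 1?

Vertex 1 has neighbors [0, 2, 4], so deg(1) = 3.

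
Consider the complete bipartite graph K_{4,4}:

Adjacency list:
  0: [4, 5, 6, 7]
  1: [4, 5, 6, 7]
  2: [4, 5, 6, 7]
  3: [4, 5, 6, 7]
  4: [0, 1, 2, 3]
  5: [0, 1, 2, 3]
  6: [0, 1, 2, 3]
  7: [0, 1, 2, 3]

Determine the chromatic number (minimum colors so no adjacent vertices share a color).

K_{4,4} is bipartite: vertices split into two independent sets of size 4 and 4.
Color one set 0, the other 1. No adjacent vertices share a color.
Chromatic number = 2.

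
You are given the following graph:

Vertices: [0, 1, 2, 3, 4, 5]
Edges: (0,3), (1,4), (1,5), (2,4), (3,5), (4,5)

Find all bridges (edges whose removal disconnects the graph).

A bridge is an edge whose removal increases the number of connected components.
Bridges found: (0,3), (2,4), (3,5)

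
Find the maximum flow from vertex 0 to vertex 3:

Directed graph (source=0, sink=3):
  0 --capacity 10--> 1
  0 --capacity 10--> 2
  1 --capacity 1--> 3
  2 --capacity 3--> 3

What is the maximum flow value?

Computing max flow:
  Flow on (0->1): 1/10
  Flow on (0->2): 3/10
  Flow on (1->3): 1/1
  Flow on (2->3): 3/3
Maximum flow = 4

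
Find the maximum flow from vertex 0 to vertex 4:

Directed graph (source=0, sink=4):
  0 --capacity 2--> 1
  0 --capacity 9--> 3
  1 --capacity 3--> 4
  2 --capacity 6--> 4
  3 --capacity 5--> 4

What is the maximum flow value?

Computing max flow:
  Flow on (0->1): 2/2
  Flow on (0->3): 5/9
  Flow on (1->4): 2/3
  Flow on (3->4): 5/5
Maximum flow = 7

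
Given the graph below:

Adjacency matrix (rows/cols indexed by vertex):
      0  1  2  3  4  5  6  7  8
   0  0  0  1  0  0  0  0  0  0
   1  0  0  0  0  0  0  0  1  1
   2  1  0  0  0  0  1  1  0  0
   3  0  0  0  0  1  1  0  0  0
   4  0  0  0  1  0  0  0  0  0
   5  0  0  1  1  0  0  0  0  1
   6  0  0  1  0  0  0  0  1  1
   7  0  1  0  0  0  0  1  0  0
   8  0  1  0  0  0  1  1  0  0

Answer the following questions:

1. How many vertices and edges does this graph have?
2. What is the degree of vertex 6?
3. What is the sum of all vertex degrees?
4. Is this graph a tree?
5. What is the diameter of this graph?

Count: 9 vertices, 10 edges.
Vertex 6 has neighbors [2, 7, 8], degree = 3.
Handshaking lemma: 2 * 10 = 20.
A tree on 9 vertices has 8 edges. This graph has 10 edges (2 extra). Not a tree.
Diameter (longest shortest path) = 5.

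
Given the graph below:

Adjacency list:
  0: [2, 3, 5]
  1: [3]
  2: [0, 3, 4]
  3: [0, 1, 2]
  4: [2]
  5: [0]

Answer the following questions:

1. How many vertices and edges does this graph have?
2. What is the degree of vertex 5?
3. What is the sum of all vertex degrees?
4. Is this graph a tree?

Count: 6 vertices, 6 edges.
Vertex 5 has neighbors [0], degree = 1.
Handshaking lemma: 2 * 6 = 12.
A tree on 6 vertices has 5 edges. This graph has 6 edges (1 extra). Not a tree.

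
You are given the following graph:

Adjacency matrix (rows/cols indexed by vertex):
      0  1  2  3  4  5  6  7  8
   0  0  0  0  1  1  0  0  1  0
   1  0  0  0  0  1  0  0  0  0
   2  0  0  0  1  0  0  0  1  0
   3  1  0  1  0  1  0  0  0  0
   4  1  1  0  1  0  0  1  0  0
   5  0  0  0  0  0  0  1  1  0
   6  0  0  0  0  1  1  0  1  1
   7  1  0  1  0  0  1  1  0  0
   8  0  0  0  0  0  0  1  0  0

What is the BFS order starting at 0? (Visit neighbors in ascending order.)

BFS from vertex 0 (neighbors processed in ascending order):
Visit order: 0, 3, 4, 7, 2, 1, 6, 5, 8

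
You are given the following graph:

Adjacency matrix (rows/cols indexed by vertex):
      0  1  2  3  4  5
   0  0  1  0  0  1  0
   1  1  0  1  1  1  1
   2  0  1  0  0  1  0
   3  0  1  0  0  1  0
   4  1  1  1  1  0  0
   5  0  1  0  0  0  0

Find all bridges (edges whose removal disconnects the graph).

A bridge is an edge whose removal increases the number of connected components.
Bridges found: (1,5)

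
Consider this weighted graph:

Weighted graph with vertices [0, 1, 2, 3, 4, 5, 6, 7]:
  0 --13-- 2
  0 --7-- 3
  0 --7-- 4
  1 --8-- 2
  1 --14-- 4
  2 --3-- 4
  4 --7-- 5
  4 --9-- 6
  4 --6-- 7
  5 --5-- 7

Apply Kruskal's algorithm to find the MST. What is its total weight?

Applying Kruskal's algorithm (sort edges by weight, add if no cycle):
  Add (2,4) w=3
  Add (5,7) w=5
  Add (4,7) w=6
  Add (0,4) w=7
  Add (0,3) w=7
  Skip (4,5) w=7 (creates cycle)
  Add (1,2) w=8
  Add (4,6) w=9
  Skip (0,2) w=13 (creates cycle)
  Skip (1,4) w=14 (creates cycle)
MST weight = 45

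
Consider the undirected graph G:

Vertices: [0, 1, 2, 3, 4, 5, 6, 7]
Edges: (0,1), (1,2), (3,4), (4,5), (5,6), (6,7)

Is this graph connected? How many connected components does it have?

Checking connectivity: the graph has 2 connected component(s).
Components: [[0, 1, 2], [3, 4, 5, 6, 7]]. The graph is NOT connected.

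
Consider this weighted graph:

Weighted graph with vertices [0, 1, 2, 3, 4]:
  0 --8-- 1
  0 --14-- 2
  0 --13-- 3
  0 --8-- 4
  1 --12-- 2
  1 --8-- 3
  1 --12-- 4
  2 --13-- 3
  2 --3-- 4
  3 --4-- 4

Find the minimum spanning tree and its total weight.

Applying Kruskal's algorithm (sort edges by weight, add if no cycle):
  Add (2,4) w=3
  Add (3,4) w=4
  Add (0,4) w=8
  Add (0,1) w=8
  Skip (1,3) w=8 (creates cycle)
  Skip (1,4) w=12 (creates cycle)
  Skip (1,2) w=12 (creates cycle)
  Skip (0,3) w=13 (creates cycle)
  Skip (2,3) w=13 (creates cycle)
  Skip (0,2) w=14 (creates cycle)
MST weight = 23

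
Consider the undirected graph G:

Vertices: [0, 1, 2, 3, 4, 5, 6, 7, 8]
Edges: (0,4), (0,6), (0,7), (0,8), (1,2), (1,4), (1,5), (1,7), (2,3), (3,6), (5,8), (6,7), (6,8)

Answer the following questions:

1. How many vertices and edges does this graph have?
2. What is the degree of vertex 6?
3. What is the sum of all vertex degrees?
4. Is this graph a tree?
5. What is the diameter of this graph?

Count: 9 vertices, 13 edges.
Vertex 6 has neighbors [0, 3, 7, 8], degree = 4.
Handshaking lemma: 2 * 13 = 26.
A tree on 9 vertices has 8 edges. This graph has 13 edges (5 extra). Not a tree.
Diameter (longest shortest path) = 3.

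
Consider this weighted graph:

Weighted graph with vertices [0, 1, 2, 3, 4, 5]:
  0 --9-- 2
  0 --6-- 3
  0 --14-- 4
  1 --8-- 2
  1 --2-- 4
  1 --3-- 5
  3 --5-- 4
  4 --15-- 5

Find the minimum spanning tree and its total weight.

Applying Kruskal's algorithm (sort edges by weight, add if no cycle):
  Add (1,4) w=2
  Add (1,5) w=3
  Add (3,4) w=5
  Add (0,3) w=6
  Add (1,2) w=8
  Skip (0,2) w=9 (creates cycle)
  Skip (0,4) w=14 (creates cycle)
  Skip (4,5) w=15 (creates cycle)
MST weight = 24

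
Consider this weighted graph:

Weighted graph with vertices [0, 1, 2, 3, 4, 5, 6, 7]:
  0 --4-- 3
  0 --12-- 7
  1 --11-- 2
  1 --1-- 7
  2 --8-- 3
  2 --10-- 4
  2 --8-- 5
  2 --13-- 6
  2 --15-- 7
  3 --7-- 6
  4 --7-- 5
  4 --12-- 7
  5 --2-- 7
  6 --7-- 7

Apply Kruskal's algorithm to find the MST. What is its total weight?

Applying Kruskal's algorithm (sort edges by weight, add if no cycle):
  Add (1,7) w=1
  Add (5,7) w=2
  Add (0,3) w=4
  Add (3,6) w=7
  Add (4,5) w=7
  Add (6,7) w=7
  Add (2,3) w=8
  Skip (2,5) w=8 (creates cycle)
  Skip (2,4) w=10 (creates cycle)
  Skip (1,2) w=11 (creates cycle)
  Skip (0,7) w=12 (creates cycle)
  Skip (4,7) w=12 (creates cycle)
  Skip (2,6) w=13 (creates cycle)
  Skip (2,7) w=15 (creates cycle)
MST weight = 36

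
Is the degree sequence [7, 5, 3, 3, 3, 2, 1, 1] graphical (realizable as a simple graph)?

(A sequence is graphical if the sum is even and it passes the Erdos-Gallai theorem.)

Sum of degrees = 25. Sum is odd, so the sequence is NOT graphical.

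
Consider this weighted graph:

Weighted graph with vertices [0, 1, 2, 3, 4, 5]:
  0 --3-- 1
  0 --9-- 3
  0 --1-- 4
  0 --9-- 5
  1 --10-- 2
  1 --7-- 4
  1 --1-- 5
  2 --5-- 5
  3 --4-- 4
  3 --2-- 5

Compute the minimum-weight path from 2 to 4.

Using Dijkstra's algorithm from vertex 2:
Shortest path: 2 -> 5 -> 1 -> 0 -> 4
Total weight: 5 + 1 + 3 + 1 = 10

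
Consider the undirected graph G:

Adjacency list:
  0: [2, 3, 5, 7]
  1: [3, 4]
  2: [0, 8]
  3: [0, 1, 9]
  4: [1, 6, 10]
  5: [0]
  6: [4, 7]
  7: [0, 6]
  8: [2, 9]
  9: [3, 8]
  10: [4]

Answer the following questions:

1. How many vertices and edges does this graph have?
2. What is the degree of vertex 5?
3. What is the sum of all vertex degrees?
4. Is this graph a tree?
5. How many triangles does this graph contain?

Count: 11 vertices, 12 edges.
Vertex 5 has neighbors [0], degree = 1.
Handshaking lemma: 2 * 12 = 24.
A tree on 11 vertices has 10 edges. This graph has 12 edges (2 extra). Not a tree.
Number of triangles = 0.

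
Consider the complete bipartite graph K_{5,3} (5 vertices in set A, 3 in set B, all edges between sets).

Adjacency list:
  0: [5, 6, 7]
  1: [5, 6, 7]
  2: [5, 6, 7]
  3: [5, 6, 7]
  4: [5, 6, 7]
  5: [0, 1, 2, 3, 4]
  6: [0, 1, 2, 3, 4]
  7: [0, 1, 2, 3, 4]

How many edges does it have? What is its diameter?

K_{5,3} has 5 * 3 = 15 edges.
Any vertex reaches any opposite-side vertex in 1 step; same-side vertices reach in 2 steps via any opposite-side vertex.
Diameter = 2.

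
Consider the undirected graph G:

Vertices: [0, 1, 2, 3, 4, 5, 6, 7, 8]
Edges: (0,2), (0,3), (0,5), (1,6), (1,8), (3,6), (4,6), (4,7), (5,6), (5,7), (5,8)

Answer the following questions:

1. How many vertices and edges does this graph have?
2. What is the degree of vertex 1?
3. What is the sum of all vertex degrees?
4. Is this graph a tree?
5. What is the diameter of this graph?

Count: 9 vertices, 11 edges.
Vertex 1 has neighbors [6, 8], degree = 2.
Handshaking lemma: 2 * 11 = 22.
A tree on 9 vertices has 8 edges. This graph has 11 edges (3 extra). Not a tree.
Diameter (longest shortest path) = 4.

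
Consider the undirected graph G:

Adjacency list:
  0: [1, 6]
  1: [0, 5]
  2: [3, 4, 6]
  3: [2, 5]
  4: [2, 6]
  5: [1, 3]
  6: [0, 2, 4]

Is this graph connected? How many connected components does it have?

Checking connectivity: the graph has 1 connected component(s).
All vertices are reachable from each other. The graph IS connected.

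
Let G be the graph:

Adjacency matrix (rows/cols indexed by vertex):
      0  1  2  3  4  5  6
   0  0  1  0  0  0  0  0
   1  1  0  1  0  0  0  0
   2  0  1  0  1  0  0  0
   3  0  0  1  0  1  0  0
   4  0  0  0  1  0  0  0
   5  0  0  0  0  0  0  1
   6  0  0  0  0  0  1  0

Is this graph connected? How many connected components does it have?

Checking connectivity: the graph has 2 connected component(s).
Components: [[0, 1, 2, 3, 4], [5, 6]]. The graph is NOT connected.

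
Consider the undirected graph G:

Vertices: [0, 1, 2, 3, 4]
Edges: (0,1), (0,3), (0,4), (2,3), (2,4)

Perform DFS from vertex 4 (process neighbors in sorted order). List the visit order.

DFS from vertex 4 (neighbors processed in ascending order):
Visit order: 4, 0, 1, 3, 2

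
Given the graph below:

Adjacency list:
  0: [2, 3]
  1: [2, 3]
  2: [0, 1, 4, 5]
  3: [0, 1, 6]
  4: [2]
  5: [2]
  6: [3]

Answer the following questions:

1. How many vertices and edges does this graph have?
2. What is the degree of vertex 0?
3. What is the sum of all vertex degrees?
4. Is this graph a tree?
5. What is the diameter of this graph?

Count: 7 vertices, 7 edges.
Vertex 0 has neighbors [2, 3], degree = 2.
Handshaking lemma: 2 * 7 = 14.
A tree on 7 vertices has 6 edges. This graph has 7 edges (1 extra). Not a tree.
Diameter (longest shortest path) = 4.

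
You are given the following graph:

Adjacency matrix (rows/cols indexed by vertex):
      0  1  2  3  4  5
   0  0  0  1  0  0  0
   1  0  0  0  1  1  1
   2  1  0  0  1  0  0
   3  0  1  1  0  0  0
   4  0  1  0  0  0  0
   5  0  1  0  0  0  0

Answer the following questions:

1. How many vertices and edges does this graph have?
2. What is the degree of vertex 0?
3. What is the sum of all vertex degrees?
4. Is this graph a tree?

Count: 6 vertices, 5 edges.
Vertex 0 has neighbors [2], degree = 1.
Handshaking lemma: 2 * 5 = 10.
A graph is a tree iff it is connected and has exactly n-1 edges. This graph is connected (all 6 vertices in one component) and has 6-1 = 5 edges. It is a tree.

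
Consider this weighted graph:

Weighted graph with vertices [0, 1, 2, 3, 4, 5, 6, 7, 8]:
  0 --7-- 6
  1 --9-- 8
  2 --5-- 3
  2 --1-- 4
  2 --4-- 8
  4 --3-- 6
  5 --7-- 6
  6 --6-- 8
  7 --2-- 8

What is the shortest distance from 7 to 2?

Using Dijkstra's algorithm from vertex 7:
Shortest path: 7 -> 8 -> 2
Total weight: 2 + 4 = 6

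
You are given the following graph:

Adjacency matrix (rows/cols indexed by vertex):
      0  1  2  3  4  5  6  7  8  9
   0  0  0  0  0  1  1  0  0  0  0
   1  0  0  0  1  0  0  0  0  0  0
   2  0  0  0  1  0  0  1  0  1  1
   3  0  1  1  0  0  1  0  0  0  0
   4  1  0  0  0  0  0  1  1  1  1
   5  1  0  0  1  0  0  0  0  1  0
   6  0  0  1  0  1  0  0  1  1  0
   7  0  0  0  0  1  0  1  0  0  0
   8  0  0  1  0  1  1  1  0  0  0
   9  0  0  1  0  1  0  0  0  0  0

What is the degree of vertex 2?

Vertex 2 has neighbors [3, 6, 8, 9], so deg(2) = 4.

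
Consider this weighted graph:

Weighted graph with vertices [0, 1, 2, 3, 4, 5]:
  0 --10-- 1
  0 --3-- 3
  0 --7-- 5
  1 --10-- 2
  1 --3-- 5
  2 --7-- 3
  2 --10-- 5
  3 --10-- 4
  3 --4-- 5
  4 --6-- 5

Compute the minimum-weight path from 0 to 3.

Using Dijkstra's algorithm from vertex 0:
Shortest path: 0 -> 3
Total weight: 3 = 3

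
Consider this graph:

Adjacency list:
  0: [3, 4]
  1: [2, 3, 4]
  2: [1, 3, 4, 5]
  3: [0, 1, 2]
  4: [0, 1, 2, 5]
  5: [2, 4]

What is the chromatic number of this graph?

The graph has a maximum clique of size 3 (lower bound on chromatic number).
A valid 3-coloring: {0: 0, 1: 2, 2: 0, 3: 1, 4: 1, 5: 2}.
Chromatic number = 3.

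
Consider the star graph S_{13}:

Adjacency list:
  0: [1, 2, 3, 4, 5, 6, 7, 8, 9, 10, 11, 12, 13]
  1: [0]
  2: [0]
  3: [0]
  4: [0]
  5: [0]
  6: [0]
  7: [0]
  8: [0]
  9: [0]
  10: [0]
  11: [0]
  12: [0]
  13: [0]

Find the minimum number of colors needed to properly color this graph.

S_{13} has one hub adjacent to 13 leaves; leaves are pairwise non-adjacent.
Color the hub 0 and every leaf 1.
Chromatic number = 2.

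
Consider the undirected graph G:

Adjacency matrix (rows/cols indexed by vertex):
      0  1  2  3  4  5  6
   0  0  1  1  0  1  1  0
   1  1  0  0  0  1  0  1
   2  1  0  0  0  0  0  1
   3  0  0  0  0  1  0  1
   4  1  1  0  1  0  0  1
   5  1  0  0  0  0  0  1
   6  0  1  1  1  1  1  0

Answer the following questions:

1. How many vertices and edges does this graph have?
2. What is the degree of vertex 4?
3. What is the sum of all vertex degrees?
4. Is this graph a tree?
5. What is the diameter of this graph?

Count: 7 vertices, 11 edges.
Vertex 4 has neighbors [0, 1, 3, 6], degree = 4.
Handshaking lemma: 2 * 11 = 22.
A tree on 7 vertices has 6 edges. This graph has 11 edges (5 extra). Not a tree.
Diameter (longest shortest path) = 2.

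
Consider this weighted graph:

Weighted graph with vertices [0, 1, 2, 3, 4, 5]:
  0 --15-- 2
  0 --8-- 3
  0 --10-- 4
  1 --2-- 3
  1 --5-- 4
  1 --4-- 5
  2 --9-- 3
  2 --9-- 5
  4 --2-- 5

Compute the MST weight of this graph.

Applying Kruskal's algorithm (sort edges by weight, add if no cycle):
  Add (1,3) w=2
  Add (4,5) w=2
  Add (1,5) w=4
  Skip (1,4) w=5 (creates cycle)
  Add (0,3) w=8
  Add (2,5) w=9
  Skip (2,3) w=9 (creates cycle)
  Skip (0,4) w=10 (creates cycle)
  Skip (0,2) w=15 (creates cycle)
MST weight = 25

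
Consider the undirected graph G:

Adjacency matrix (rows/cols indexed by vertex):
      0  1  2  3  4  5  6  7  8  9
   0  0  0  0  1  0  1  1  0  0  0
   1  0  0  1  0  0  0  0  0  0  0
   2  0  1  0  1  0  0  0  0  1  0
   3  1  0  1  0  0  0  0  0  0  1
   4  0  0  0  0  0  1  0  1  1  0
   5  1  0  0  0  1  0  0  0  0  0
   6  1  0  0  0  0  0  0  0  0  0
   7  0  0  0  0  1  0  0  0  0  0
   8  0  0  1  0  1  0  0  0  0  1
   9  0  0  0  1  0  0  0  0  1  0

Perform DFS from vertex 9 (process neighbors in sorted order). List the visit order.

DFS from vertex 9 (neighbors processed in ascending order):
Visit order: 9, 3, 0, 5, 4, 7, 8, 2, 1, 6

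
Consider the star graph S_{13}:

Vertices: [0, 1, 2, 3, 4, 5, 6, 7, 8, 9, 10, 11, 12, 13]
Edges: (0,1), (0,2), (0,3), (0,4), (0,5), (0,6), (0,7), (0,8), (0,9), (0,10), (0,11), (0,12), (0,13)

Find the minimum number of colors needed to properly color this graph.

S_{13} has one hub adjacent to 13 leaves; leaves are pairwise non-adjacent.
Color the hub 0 and every leaf 1.
Chromatic number = 2.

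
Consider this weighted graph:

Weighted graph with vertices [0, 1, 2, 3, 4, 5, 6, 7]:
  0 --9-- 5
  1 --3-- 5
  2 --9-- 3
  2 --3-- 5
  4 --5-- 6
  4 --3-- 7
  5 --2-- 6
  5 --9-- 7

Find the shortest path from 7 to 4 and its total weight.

Using Dijkstra's algorithm from vertex 7:
Shortest path: 7 -> 4
Total weight: 3 = 3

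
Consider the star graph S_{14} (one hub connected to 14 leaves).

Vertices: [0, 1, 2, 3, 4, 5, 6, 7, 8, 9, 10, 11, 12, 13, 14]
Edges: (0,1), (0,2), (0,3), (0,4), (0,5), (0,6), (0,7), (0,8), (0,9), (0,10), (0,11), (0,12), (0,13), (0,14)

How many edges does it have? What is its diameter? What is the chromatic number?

Star graph S_{14}: the hub connects to all 14 leaves.
Edges = 14.
Diameter = 2 (any leaf to hub is 1, leaf to leaf through hub is 2).
Star graphs are bipartite (hub vs leaves), so chromatic number = 2.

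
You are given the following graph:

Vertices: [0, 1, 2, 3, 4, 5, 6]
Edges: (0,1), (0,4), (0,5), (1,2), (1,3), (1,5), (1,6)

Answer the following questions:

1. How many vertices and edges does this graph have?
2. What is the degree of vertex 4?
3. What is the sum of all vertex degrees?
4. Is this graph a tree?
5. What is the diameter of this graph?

Count: 7 vertices, 7 edges.
Vertex 4 has neighbors [0], degree = 1.
Handshaking lemma: 2 * 7 = 14.
A tree on 7 vertices has 6 edges. This graph has 7 edges (1 extra). Not a tree.
Diameter (longest shortest path) = 3.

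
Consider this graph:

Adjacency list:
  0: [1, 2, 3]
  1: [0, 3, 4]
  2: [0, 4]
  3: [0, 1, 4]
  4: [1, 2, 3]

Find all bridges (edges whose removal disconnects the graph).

No bridges found. The graph is 2-edge-connected (no single edge removal disconnects it).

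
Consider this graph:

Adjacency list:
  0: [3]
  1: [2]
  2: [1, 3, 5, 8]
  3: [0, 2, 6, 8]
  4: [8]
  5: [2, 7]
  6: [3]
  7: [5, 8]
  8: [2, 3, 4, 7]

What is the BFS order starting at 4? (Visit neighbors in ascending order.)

BFS from vertex 4 (neighbors processed in ascending order):
Visit order: 4, 8, 2, 3, 7, 1, 5, 0, 6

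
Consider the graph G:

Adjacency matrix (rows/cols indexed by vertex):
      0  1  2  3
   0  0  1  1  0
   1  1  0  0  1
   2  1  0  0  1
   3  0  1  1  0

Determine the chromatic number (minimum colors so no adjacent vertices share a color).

The graph has a maximum clique of size 2 (lower bound on chromatic number).
A valid 2-coloring: {0: 0, 1: 1, 2: 1, 3: 0}.
Chromatic number = 2.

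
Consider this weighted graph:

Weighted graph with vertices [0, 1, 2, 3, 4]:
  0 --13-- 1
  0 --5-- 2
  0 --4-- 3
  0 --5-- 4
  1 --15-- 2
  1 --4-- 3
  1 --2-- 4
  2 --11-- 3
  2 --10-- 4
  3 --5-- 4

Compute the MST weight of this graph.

Applying Kruskal's algorithm (sort edges by weight, add if no cycle):
  Add (1,4) w=2
  Add (0,3) w=4
  Add (1,3) w=4
  Add (0,2) w=5
  Skip (0,4) w=5 (creates cycle)
  Skip (3,4) w=5 (creates cycle)
  Skip (2,4) w=10 (creates cycle)
  Skip (2,3) w=11 (creates cycle)
  Skip (0,1) w=13 (creates cycle)
  Skip (1,2) w=15 (creates cycle)
MST weight = 15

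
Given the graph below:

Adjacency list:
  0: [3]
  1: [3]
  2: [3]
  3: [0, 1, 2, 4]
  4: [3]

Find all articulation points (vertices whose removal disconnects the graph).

An articulation point is a vertex whose removal disconnects the graph.
Articulation points: [3]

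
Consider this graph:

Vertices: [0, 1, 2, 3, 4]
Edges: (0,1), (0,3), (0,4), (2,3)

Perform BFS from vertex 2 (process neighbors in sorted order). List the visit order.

BFS from vertex 2 (neighbors processed in ascending order):
Visit order: 2, 3, 0, 1, 4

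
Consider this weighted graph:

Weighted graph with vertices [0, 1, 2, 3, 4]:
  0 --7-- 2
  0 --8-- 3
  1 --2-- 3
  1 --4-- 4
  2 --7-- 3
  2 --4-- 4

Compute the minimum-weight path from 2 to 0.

Using Dijkstra's algorithm from vertex 2:
Shortest path: 2 -> 0
Total weight: 7 = 7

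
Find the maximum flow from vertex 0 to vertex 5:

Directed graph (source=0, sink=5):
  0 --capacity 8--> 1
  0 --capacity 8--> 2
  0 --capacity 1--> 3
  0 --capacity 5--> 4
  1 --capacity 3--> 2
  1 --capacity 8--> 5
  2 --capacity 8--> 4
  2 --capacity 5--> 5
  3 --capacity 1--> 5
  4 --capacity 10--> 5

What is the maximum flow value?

Computing max flow:
  Flow on (0->1): 8/8
  Flow on (0->2): 8/8
  Flow on (0->3): 1/1
  Flow on (0->4): 5/5
  Flow on (1->5): 8/8
  Flow on (2->4): 3/8
  Flow on (2->5): 5/5
  Flow on (3->5): 1/1
  Flow on (4->5): 8/10
Maximum flow = 22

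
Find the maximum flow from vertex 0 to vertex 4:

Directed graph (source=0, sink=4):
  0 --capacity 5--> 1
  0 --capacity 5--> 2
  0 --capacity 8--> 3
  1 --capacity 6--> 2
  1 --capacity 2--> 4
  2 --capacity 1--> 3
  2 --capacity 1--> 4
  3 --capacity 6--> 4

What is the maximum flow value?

Computing max flow:
  Flow on (0->1): 2/5
  Flow on (0->2): 2/5
  Flow on (0->3): 5/8
  Flow on (1->4): 2/2
  Flow on (2->3): 1/1
  Flow on (2->4): 1/1
  Flow on (3->4): 6/6
Maximum flow = 9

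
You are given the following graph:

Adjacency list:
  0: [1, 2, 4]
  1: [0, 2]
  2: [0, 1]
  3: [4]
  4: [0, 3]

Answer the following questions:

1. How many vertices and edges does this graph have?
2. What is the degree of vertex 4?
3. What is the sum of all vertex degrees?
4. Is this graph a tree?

Count: 5 vertices, 5 edges.
Vertex 4 has neighbors [0, 3], degree = 2.
Handshaking lemma: 2 * 5 = 10.
A tree on 5 vertices has 4 edges. This graph has 5 edges (1 extra). Not a tree.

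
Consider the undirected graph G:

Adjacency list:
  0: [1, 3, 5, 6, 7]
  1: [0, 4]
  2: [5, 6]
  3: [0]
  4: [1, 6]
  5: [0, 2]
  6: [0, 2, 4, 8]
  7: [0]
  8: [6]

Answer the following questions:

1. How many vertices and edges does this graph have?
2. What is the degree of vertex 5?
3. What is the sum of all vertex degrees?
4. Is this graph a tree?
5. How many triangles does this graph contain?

Count: 9 vertices, 10 edges.
Vertex 5 has neighbors [0, 2], degree = 2.
Handshaking lemma: 2 * 10 = 20.
A tree on 9 vertices has 8 edges. This graph has 10 edges (2 extra). Not a tree.
Number of triangles = 0.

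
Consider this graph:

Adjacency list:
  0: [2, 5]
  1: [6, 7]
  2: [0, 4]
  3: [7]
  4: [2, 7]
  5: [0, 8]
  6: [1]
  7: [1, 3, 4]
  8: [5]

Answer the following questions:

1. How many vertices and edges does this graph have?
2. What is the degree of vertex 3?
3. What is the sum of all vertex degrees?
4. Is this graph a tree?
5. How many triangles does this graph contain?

Count: 9 vertices, 8 edges.
Vertex 3 has neighbors [7], degree = 1.
Handshaking lemma: 2 * 8 = 16.
A graph is a tree iff it is connected and has exactly n-1 edges. This graph is connected (all 9 vertices in one component) and has 9-1 = 8 edges. It is a tree.
Number of triangles = 0.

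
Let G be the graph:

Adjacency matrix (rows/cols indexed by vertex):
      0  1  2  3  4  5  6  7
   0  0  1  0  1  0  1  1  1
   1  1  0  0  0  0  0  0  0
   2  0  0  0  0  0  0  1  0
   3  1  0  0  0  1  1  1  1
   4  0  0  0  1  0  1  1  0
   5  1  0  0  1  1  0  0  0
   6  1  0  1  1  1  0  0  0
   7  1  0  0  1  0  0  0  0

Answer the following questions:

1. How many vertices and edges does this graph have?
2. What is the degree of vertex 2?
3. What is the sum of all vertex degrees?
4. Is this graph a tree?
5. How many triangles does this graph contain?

Count: 8 vertices, 12 edges.
Vertex 2 has neighbors [6], degree = 1.
Handshaking lemma: 2 * 12 = 24.
A tree on 8 vertices has 7 edges. This graph has 12 edges (5 extra). Not a tree.
Number of triangles = 5.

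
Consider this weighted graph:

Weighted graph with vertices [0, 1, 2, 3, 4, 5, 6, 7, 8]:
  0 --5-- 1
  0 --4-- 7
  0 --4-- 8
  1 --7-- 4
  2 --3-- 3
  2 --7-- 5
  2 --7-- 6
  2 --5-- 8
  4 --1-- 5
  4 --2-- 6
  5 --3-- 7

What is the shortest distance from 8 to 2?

Using Dijkstra's algorithm from vertex 8:
Shortest path: 8 -> 2
Total weight: 5 = 5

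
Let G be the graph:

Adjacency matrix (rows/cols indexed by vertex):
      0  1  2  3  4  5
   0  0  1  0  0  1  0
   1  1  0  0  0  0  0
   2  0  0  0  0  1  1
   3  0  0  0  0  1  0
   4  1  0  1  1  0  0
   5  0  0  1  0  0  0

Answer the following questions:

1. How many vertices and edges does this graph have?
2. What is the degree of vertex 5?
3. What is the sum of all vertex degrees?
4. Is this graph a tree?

Count: 6 vertices, 5 edges.
Vertex 5 has neighbors [2], degree = 1.
Handshaking lemma: 2 * 5 = 10.
A graph is a tree iff it is connected and has exactly n-1 edges. This graph is connected (all 6 vertices in one component) and has 6-1 = 5 edges. It is a tree.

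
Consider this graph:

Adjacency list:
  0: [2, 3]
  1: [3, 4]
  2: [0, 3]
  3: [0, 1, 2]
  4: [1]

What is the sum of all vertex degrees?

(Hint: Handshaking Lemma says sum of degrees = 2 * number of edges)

Count edges: 5 edges.
By Handshaking Lemma: sum of degrees = 2 * 5 = 10.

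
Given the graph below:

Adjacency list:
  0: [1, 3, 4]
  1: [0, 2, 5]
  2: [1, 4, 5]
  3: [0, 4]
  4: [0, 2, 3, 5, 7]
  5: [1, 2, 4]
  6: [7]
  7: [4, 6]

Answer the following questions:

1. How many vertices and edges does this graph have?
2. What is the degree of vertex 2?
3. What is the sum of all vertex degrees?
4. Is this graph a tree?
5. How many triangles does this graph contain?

Count: 8 vertices, 11 edges.
Vertex 2 has neighbors [1, 4, 5], degree = 3.
Handshaking lemma: 2 * 11 = 22.
A tree on 8 vertices has 7 edges. This graph has 11 edges (4 extra). Not a tree.
Number of triangles = 3.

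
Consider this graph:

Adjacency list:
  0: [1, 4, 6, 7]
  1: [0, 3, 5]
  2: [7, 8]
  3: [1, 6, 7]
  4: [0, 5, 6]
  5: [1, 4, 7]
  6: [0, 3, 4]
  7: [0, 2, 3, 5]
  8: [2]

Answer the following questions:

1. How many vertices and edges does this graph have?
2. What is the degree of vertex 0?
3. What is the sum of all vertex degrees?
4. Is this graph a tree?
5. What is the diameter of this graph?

Count: 9 vertices, 13 edges.
Vertex 0 has neighbors [1, 4, 6, 7], degree = 4.
Handshaking lemma: 2 * 13 = 26.
A tree on 9 vertices has 8 edges. This graph has 13 edges (5 extra). Not a tree.
Diameter (longest shortest path) = 4.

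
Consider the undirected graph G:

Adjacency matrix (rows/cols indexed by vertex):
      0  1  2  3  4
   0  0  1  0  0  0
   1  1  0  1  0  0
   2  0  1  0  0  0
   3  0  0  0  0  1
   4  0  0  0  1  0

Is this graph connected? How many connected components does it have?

Checking connectivity: the graph has 2 connected component(s).
Components: [[0, 1, 2], [3, 4]]. The graph is NOT connected.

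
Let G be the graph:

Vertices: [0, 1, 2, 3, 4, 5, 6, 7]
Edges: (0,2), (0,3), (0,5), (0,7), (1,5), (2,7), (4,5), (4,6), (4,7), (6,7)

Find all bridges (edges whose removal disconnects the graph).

A bridge is an edge whose removal increases the number of connected components.
Bridges found: (0,3), (1,5)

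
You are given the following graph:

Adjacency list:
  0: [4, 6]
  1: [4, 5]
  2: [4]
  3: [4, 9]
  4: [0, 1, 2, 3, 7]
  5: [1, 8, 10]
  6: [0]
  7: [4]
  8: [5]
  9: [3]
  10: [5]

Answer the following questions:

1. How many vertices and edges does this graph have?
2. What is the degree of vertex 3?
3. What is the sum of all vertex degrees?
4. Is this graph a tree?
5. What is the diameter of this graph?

Count: 11 vertices, 10 edges.
Vertex 3 has neighbors [4, 9], degree = 2.
Handshaking lemma: 2 * 10 = 20.
A graph is a tree iff it is connected and has exactly n-1 edges. This graph is connected (all 11 vertices in one component) and has 11-1 = 10 edges. It is a tree.
Diameter (longest shortest path) = 5.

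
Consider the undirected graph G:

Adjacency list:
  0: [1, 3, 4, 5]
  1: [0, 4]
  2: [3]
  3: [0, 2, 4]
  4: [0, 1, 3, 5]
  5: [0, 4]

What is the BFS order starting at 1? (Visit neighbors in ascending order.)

BFS from vertex 1 (neighbors processed in ascending order):
Visit order: 1, 0, 4, 3, 5, 2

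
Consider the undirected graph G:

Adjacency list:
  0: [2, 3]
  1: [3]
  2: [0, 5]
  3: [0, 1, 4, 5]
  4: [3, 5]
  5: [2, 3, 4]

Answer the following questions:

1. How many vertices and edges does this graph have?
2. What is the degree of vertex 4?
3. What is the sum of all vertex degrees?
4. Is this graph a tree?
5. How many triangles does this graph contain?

Count: 6 vertices, 7 edges.
Vertex 4 has neighbors [3, 5], degree = 2.
Handshaking lemma: 2 * 7 = 14.
A tree on 6 vertices has 5 edges. This graph has 7 edges (2 extra). Not a tree.
Number of triangles = 1.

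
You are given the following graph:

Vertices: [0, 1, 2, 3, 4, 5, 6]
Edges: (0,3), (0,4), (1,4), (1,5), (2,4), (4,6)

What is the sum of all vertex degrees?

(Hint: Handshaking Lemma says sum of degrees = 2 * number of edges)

Count edges: 6 edges.
By Handshaking Lemma: sum of degrees = 2 * 6 = 12.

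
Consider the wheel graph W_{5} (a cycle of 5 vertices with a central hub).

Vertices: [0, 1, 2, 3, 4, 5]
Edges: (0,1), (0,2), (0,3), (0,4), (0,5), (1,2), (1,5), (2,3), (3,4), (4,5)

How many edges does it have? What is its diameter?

Wheel graph W_{5}: 5 cycle edges + 5 spoke edges = 10 edges.
The hub is distance 1 from all cycle vertices. Max distance between cycle vertices through hub is 2.
Diameter = 2.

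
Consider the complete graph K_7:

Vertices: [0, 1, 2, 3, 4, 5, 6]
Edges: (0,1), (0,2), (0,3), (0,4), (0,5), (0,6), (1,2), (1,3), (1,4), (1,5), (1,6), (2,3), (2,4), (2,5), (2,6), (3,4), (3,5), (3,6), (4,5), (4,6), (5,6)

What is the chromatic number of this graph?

In K_7, every vertex is adjacent to every other vertex.
Each vertex needs a unique color.
Chromatic number = 7.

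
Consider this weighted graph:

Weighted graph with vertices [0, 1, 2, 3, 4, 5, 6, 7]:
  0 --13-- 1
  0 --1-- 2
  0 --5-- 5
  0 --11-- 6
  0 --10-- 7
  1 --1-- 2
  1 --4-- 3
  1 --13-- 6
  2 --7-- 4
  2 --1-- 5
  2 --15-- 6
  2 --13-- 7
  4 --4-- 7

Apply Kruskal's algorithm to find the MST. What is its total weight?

Applying Kruskal's algorithm (sort edges by weight, add if no cycle):
  Add (0,2) w=1
  Add (1,2) w=1
  Add (2,5) w=1
  Add (1,3) w=4
  Add (4,7) w=4
  Skip (0,5) w=5 (creates cycle)
  Add (2,4) w=7
  Skip (0,7) w=10 (creates cycle)
  Add (0,6) w=11
  Skip (0,1) w=13 (creates cycle)
  Skip (1,6) w=13 (creates cycle)
  Skip (2,7) w=13 (creates cycle)
  Skip (2,6) w=15 (creates cycle)
MST weight = 29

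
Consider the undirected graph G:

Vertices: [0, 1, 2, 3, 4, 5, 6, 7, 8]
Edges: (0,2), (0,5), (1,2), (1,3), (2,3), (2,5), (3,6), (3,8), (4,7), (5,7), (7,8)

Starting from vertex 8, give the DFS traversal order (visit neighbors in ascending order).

DFS from vertex 8 (neighbors processed in ascending order):
Visit order: 8, 3, 1, 2, 0, 5, 7, 4, 6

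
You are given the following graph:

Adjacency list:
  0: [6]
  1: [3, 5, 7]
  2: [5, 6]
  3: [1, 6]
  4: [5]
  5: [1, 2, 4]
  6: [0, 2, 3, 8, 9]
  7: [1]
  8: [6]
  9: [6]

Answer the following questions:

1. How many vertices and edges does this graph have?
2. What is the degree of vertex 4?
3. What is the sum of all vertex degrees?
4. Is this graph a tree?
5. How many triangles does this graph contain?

Count: 10 vertices, 10 edges.
Vertex 4 has neighbors [5], degree = 1.
Handshaking lemma: 2 * 10 = 20.
A tree on 10 vertices has 9 edges. This graph has 10 edges (1 extra). Not a tree.
Number of triangles = 0.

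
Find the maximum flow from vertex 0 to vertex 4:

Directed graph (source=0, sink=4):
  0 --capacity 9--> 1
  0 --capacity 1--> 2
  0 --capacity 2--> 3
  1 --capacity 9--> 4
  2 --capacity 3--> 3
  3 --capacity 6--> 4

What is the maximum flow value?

Computing max flow:
  Flow on (0->1): 9/9
  Flow on (0->2): 1/1
  Flow on (0->3): 2/2
  Flow on (1->4): 9/9
  Flow on (2->3): 1/3
  Flow on (3->4): 3/6
Maximum flow = 12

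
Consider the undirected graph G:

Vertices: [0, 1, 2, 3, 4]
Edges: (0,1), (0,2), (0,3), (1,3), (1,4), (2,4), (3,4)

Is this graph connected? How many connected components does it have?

Checking connectivity: the graph has 1 connected component(s).
All vertices are reachable from each other. The graph IS connected.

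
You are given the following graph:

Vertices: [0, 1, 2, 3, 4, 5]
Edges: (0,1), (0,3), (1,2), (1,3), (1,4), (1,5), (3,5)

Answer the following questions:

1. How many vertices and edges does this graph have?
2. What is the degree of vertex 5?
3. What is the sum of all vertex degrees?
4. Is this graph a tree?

Count: 6 vertices, 7 edges.
Vertex 5 has neighbors [1, 3], degree = 2.
Handshaking lemma: 2 * 7 = 14.
A tree on 6 vertices has 5 edges. This graph has 7 edges (2 extra). Not a tree.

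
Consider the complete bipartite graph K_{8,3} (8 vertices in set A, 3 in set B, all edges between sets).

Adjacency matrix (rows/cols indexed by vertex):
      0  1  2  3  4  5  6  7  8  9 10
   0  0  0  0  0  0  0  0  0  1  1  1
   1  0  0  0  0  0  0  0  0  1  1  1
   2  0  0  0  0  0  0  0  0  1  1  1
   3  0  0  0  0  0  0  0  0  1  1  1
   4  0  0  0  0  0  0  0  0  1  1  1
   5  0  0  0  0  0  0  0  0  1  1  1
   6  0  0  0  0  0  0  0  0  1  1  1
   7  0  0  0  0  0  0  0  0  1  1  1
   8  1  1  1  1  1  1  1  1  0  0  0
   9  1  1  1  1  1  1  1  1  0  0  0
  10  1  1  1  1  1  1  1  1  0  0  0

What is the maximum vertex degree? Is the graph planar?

Set-A vertices have degree 3; set-B vertices have degree 8. Maximum degree = max(8,3) = 8.
K_{8,3} contains K_{3,3} as a subgraph (since both sides have >= 3 vertices); by Kuratowski's theorem it is not planar.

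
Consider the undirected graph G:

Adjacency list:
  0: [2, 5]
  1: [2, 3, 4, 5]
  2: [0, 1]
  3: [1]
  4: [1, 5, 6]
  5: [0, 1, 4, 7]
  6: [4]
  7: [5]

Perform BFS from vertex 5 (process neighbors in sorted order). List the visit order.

BFS from vertex 5 (neighbors processed in ascending order):
Visit order: 5, 0, 1, 4, 7, 2, 3, 6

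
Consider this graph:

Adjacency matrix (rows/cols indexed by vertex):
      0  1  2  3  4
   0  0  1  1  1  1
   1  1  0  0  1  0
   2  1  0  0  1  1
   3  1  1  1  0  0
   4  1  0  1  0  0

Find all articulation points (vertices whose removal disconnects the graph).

No articulation points. The graph is biconnected.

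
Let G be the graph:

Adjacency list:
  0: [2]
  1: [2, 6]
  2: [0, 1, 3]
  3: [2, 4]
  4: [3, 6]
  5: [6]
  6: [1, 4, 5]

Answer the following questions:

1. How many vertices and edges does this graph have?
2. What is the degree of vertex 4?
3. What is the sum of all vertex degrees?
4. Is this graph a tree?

Count: 7 vertices, 7 edges.
Vertex 4 has neighbors [3, 6], degree = 2.
Handshaking lemma: 2 * 7 = 14.
A tree on 7 vertices has 6 edges. This graph has 7 edges (1 extra). Not a tree.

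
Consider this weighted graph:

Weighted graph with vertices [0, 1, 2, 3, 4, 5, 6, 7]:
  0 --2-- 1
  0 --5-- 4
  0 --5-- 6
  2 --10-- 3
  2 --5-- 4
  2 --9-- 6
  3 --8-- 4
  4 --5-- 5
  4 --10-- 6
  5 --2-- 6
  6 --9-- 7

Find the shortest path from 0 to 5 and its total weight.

Using Dijkstra's algorithm from vertex 0:
Shortest path: 0 -> 6 -> 5
Total weight: 5 + 2 = 7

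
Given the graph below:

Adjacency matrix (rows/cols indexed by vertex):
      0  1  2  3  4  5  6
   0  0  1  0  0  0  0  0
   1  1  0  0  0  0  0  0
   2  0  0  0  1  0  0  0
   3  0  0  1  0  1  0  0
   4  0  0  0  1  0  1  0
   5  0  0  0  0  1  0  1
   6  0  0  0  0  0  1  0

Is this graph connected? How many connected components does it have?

Checking connectivity: the graph has 2 connected component(s).
Components: [[0, 1], [2, 3, 4, 5, 6]]. The graph is NOT connected.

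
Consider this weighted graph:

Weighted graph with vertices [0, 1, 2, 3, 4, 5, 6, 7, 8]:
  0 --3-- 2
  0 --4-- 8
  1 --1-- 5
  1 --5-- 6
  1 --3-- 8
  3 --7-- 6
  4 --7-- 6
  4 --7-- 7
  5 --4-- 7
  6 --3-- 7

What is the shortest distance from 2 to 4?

Using Dijkstra's algorithm from vertex 2:
Shortest path: 2 -> 0 -> 8 -> 1 -> 6 -> 4
Total weight: 3 + 4 + 3 + 5 + 7 = 22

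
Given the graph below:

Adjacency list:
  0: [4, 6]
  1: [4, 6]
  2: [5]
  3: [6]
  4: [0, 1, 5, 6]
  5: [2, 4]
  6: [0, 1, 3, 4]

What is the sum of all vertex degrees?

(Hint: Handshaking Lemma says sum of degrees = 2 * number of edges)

Count edges: 8 edges.
By Handshaking Lemma: sum of degrees = 2 * 8 = 16.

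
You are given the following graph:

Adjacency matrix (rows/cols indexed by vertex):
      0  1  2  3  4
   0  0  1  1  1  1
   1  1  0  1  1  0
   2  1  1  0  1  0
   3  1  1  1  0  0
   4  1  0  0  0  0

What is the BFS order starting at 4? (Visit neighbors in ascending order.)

BFS from vertex 4 (neighbors processed in ascending order):
Visit order: 4, 0, 1, 2, 3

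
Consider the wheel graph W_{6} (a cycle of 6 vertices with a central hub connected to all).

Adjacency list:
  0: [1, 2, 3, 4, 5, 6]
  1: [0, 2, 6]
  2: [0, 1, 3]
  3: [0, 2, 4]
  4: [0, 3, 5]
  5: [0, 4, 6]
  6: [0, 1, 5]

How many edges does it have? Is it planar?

Wheel graph W_{6}: 6 cycle edges + 6 spoke edges = 12 edges.
Total vertices: 7.
The graph is planar.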